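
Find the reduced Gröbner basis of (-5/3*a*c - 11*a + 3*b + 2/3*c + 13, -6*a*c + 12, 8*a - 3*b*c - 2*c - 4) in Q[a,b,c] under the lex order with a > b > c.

Buchberger's algorithm terminates because the ascending chain of leading-term ideals stabilizes.

f_1 = -5/3*a*c - 11*a + 3*b + 2/3*c + 13, LT = a*c.
f_2 = -6*a*c + 12, LT = a*c.
f_3 = 8*a - 3*b*c - 2*c - 4, LT = a.

S(f_1,f_2): lcm = a*c. S = 33/5*a - 9/5*b - 2/5*c - 29/5.
  leading term a: subtract (33/40)·f_3 from 33/5*a - 9/5*b - 2/5*c - 29/5 → 99/40*b*c - 9/5*b + 5/4*c - 5/2
  leading term b*c: no divisor's leading term divides it; move 99/40*b*c to the remainder.
  leading term b: no divisor's leading term divides it; move -9/5*b to the remainder.
  leading term c: no divisor's leading term divides it; move 5/4*c to the remainder.
  leading term 1: no divisor's leading term divides it; move -5/2 to the remainder.
  remainder 99/40*b*c - 9/5*b + 5/4*c - 5/2 ≠ 0; add g_4 = 99/40*b*c - 9/5*b + 5/4*c - 5/2 to the basis.

S(f_1,f_3): lcm = a*c. S = 33/5*a + 3/8*b*c**2 - 9/5*b + 1/4*c**2 + 1/10*c - 39/5.
  leading term a: subtract (33/40)·f_3 from 33/5*a + 3/8*b*c**2 - 9/5*b + 1/4*c**2 + 1/10*c - 39/5 → 3/8*b*c**2 + 99/40*b*c - 9/5*b + 1/4*c**2 + 7/4*c - 9/2
  leading term b*c**2: subtract (5/33*c)·g_4 from 3/8*b*c**2 + 99/40*b*c - 9/5*b + 1/4*c**2 + 7/4*c - 9/2 → 1209/440*b*c - 9/5*b + 2/33*c**2 + 281/132*c - 9/2
  leading term b*c: subtract (403/363)·g_4 from 1209/440*b*c - 9/5*b + 2/33*c**2 + 281/132*c - 9/2 → 24/121*b + 2/33*c**2 + 269/363*c - 626/363
  leading term b: no divisor's leading term divides it; move 24/121*b to the remainder.
  leading term c**2: no divisor's leading term divides it; move 2/33*c**2 to the remainder.
  leading term c: no divisor's leading term divides it; move 269/363*c to the remainder.
  leading term 1: no divisor's leading term divides it; move -626/363 to the remainder.
  remainder 24/121*b + 2/33*c**2 + 269/363*c - 626/363 ≠ 0; add g_5 = 24/121*b + 2/33*c**2 + 269/363*c - 626/363 to the basis.

S(g_4,g_5): lcm = b*c. S = -8/11*b - 11/36*c**3 - 269/72*c**2 + 3643/396*c - 100/99.
  leading term b: subtract (-11/3)·g_5 from -8/11*b - 11/36*c**3 - 269/72*c**2 + 3643/396*c - 100/99 → -11/36*c**3 - 253/72*c**2 + 143/12*c - 22/3
  leading term c**3: no divisor's leading term divides it; move -11/36*c**3 to the remainder.
  leading term c**2: no divisor's leading term divides it; move -253/72*c**2 to the remainder.
  leading term c: no divisor's leading term divides it; move 143/12*c to the remainder.
  leading term 1: no divisor's leading term divides it; move -22/3 to the remainder.
  remainder -11/36*c**3 - 253/72*c**2 + 143/12*c - 22/3 ≠ 0; add g_6 = -11/36*c**3 - 253/72*c**2 + 143/12*c - 22/3 to the basis.

The other S-polynomials (S(f_2,f_3), S(f_1,g_4), S(f_2,g_4), S(f_3,g_4), S(f_1,g_5), S(f_2,g_5), S(f_3,g_5), S(f_1,g_6), S(f_2,g_6), S(f_3,g_6), S(g_4,g_6), S(g_5,g_6)) all reduce to 0 modulo the current basis, so we have a Gröbner basis.
Inter-reduce: drop elements whose leading term is divisible by another's, tail-reduce, and make monic.

G = {a + 1/12*c**2 + 23/24*c - 13/4, b + 11/36*c**2 + 269/72*c - 313/36, c**3 + 23/2*c**2 - 39*c + 24}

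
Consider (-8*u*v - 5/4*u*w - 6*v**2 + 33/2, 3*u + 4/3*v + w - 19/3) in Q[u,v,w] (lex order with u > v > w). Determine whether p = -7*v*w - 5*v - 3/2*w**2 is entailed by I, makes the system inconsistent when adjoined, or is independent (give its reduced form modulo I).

First compute the reduced Gröbner basis of I by Buchberger's algorithm.
f_1 = -8*u*v - 5/4*u*w - 6*v**2 + 33/2, LT = u*v.
f_2 = 3*u + 4/3*v + w - 19/3, LT = u.

S(f_1,f_2): lcm = u*v. S = 5/32*u*w + 11/36*v**2 - 1/3*v*w + 19/9*v - 33/16.
  reduce S modulo (f_1, f_2):
  remainder 11/36*v**2 - 29/72*v*w + 19/9*v - 5/96*w**2 + 95/288*w - 33/16 ≠ 0; add h_3 = 11/36*v**2 - 29/72*v*w + 19/9*v - 5/96*w**2 + 95/288*w - 33/16 to the basis.

The other S-polynomials (S(f_1,h_3), S(f_2,h_3)) all reduce to 0 modulo the current basis, so we have a Gröbner basis.
Inter-reduce: drop elements whose leading term is divisible by another's, tail-reduce, and make monic.
Reduced Gröbner basis: {u + 4/9*v + 1/3*w - 19/9, v**2 - 29/22*v*w + 76/11*v - 15/88*w**2 + 95/88*w - 27/4}.
Label its elements g_1 = u + 4/9*v + 1/3*w - 19/9, g_2 = v**2 - 29/22*v*w + 76/11*v - 15/88*w**2 + 95/88*w - 27/4.

Reduce p = -7*v*w - 5*v - 3/2*w**2 modulo G:
  leading term v*w: no divisor's leading term divides it; move -7*v*w to the remainder.
  leading term v: no divisor's leading term divides it; move -5*v to the remainder.
  leading term w**2: no divisor's leading term divides it; move -3/2*w**2 to the remainder.
  normal form = -7*v*w - 5*v - 3/2*w**2.
The normal form is nonzero, so p ∉ I. Since p minus its normal form lies in I, I + (p) = I + (r) where r = -7*v*w - 5*v - 3/2*w**2; decide whether this ideal is the whole ring.
Run Buchberger on G together with r (pairs among the g_i already reduce to 0 since G is a Gröbner basis):
g_1 = u + 4/9*v + 1/3*w - 19/9, LT = u.
g_2 = v**2 - 29/22*v*w + 76/11*v - 15/88*w**2 + 95/88*w - 27/4, LT = v**2.
r = -7*v*w - 5*v - 3/2*w**2, LT = v*w.

S(g_2,r): lcm = v**2*w. S = -5/7*v**2 - 118/77*v*w**2 + 76/11*v*w - 15/88*w**3 + 95/88*w**2 - 27/4*w.
  reduce S modulo (g_1, g_2, r):
  remainder -75/686*v + 681/4312*w**3 - 2096/3773*w**2 - 3683/616*w - 135/28 ≠ 0; add m_4 = -75/686*v + 681/4312*w**3 - 2096/3773*w**2 - 3683/616*w - 135/28 to the basis.

S(g_2,m_4): lcm = v**2. S = 1589/1100*v*w**3 - 4192/825*v*w**2 - 184817/3300*v*w - 4091/110*v - 15/88*w**2 + 95/88*w - 27/4.
  reduce S modulo (g_1, g_2, r, m_4):
  remainder -681/2200*w**4 + 1909/2200*w**3 + 27391/2200*w**2 + 7841/440*w + 27/4 ≠ 0; add m_5 = -681/2200*w**4 + 1909/2200*w**3 + 27391/2200*w**2 + 7841/440*w + 27/4 to the basis.

The other S-polynomials (S(g_1,g_2), S(g_1,r), S(g_1,m_4), S(r,m_4), S(g_1,m_5), S(g_2,m_5), S(r,m_5), S(m_4,m_5)) all reduce to 0 modulo the current basis, so we have a Gröbner basis.
Inter-reduce: drop elements whose leading term is divisible by another's, tail-reduce, and make monic.
Reduced Gröbner basis: {u + 1589/2475*w**3 - 16768/7425*w**2 - 177992/7425*w - 977/45, v - 1589/1100*w**3 + 4192/825*w**2 + 180467/3300*w + 441/10, w**4 - 1909/681*w**3 - 27391/681*w**2 - 39205/681*w - 4950/227}.
The reduced Gröbner basis of I + (p) is {u + 1589/2475*w**3 - 16768/7425*w**2 - 177992/7425*w - 977/45, v - 1589/1100*w**3 + 4192/825*w**2 + 180467/3300*w + 441/10, w**4 - 1909/681*w**3 - 27391/681*w**2 - 39205/681*w - 4950/227} ≠ {1}, a proper ideal, so the enlarged system stays consistent: p is independent of I, with normal form -7*v*w - 5*v - 3/2*w**2.

The remainder on division by a Gröbner basis is unique — it is the normal form.

-7*v*w - 5*v - 3/2*w**2 is independent of I; its normal form modulo I is -7*v*w - 5*v - 3/2*w**2.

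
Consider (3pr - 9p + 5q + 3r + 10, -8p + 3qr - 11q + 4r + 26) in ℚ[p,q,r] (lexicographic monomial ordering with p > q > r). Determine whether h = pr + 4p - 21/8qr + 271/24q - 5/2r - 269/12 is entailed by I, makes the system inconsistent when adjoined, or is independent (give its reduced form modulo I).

First compute the reduced Gröbner basis of I by Buchberger's algorithm.
f_1 = 3pr - 9p + 5q + 3r + 10, LT = pr.
f_2 = -8p + 3qr - 11q + 4r + 26, LT = p.

S(f_1,f_2): lcm = pr. S = -3p + ⅜qr² - 11/8qr + 5/3q + ½r² + 17/4r + 10/3.
  leading term p: subtract (⅜)·f_2 from -3p + ⅜qr² - 11/8qr + 5/3q + ½r² + 17/4r + 10/3 → ⅜qr² - 5/2qr + 139/24q + ½r² + 11/4r - 77/12
  leading term qr²: no divisor's leading term divides it; move ⅜qr² to the remainder.
  leading term qr: no divisor's leading term divides it; move -5/2qr to the remainder.
  leading term q: no divisor's leading term divides it; move 139/24q to the remainder.
  leading term r²: no divisor's leading term divides it; move ½r² to the remainder.
  leading term r: no divisor's leading term divides it; move 11/4r to the remainder.
  leading term 1: no divisor's leading term divides it; move -77/12 to the remainder.
  remainder ⅜qr² - 5/2qr + 139/24q + ½r² + 11/4r - 77/12 ≠ 0; add k_3 = ⅜qr² - 5/2qr + 139/24q + ½r² + 11/4r - 77/12 to the basis.

The other S-polynomials (S(f_1,k_3), S(f_2,k_3)) all reduce to 0 modulo the current basis, so we have a Gröbner basis.
Inter-reduce: drop elements whose leading term is divisible by another's, tail-reduce, and make monic.
Reduced Gröbner basis: {p - ⅜qr + 11/8q - ½r - 13/4, qr² - 20/3qr + 139/9q + 4/3r² + 22/3r - 154/9}.
Label its elements g_1 = p - ⅜qr + 11/8q - ½r - 13/4, g_2 = qr² - 20/3qr + 139/9q + 4/3r² + 22/3r - 154/9.

Reduce h = pr + 4p - 21/8qr + 271/24q - 5/2r - 269/12 modulo G:
  leading term pr: subtract (r)·g_1 from pr + 4p - 21/8qr + 271/24q - 5/2r - 269/12 → 4p + ⅜qr² - 4qr + 271/24q + ½r² + ¾r - 269/12
  leading term p: subtract (4)·g_1 from 4p + ⅜qr² - 4qr + 271/24q + ½r² + ¾r - 269/12 → ⅜qr² - 5/2qr + 139/24q + ½r² + 11/4r - 113/12
  leading term qr²: subtract (⅜)·g_2 from ⅜qr² - 5/2qr + 139/24q + ½r² + 11/4r - 113/12 → -3
  leading term 1: no divisor's leading term divides it; move -3 to the remainder.
  normal form = -3.
The normal form is nonzero, so h ∉ I. Since h minus its normal form lies in I, I + (h) = I + (n) where n = -3; decide whether this ideal is the whole ring.
Here n = -3 is a nonzero constant, hence a unit: 1 ∈ I + (h), the Gröbner basis of I + (h) is {1}, and the enlarged system has no common solution — adjoining h is inconsistent.

Adjoining pr + 4p - 21/8qr + 271/24q - 5/2r - 269/12 makes the ideal the whole ring: the system is inconsistent.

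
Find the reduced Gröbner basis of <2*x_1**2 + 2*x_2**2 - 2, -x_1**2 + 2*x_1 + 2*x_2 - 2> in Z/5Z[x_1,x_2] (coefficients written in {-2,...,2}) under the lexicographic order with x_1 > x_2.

f_1 = 2*x_1**2 + 2*x_2**2 - 2, LT = x_1**2.
f_2 = -x_1**2 + 2*x_1 + 2*x_2 - 2, LT = x_1**2.

S(f_1,f_2): lcm = x_1**2. S = 2*x_1 + x_2**2 + 2*x_2 + 2.
  leading term x_1: no divisor's leading term divides it; move 2*x_1 to the remainder.
  leading term x_2**2: no divisor's leading term divides it; move x_2**2 to the remainder.
  leading term x_2: no divisor's leading term divides it; move 2*x_2 to the remainder.
  leading term 1: no divisor's leading term divides it; move 2 to the remainder.
  remainder 2*x_1 + x_2**2 + 2*x_2 + 2 ≠ 0; add g_3 = 2*x_1 + x_2**2 + 2*x_2 + 2 to the basis.

S(f_1,g_3): lcm = x_1**2. S = 2*x_1*x_2**2 - x_1*x_2 - x_1 + x_2**2 - 1.
  leading term x_1*x_2**2: subtract (x_2**2)·g_3 from 2*x_1*x_2**2 - x_1*x_2 - x_1 + x_2**2 - 1 → -x_1*x_2 - x_1 - x_2**4 - 2*x_2**3 - x_2**2 - 1
  leading term x_1*x_2: subtract (2*x_2)·g_3 from -x_1*x_2 - x_1 - x_2**4 - 2*x_2**3 - x_2**2 - 1 → -x_1 - x_2**4 + x_2**3 + x_2 - 1
  leading term x_1: subtract (2)·g_3 from -x_1 - x_2**4 + x_2**3 + x_2 - 1 → -x_2**4 + x_2**3 - 2*x_2**2 + 2*x_2
  leading term x_2**4: no divisor's leading term divides it; move -x_2**4 to the remainder.
  leading term x_2**3: no divisor's leading term divides it; move x_2**3 to the remainder.
  leading term x_2**2: no divisor's leading term divides it; move -2*x_2**2 to the remainder.
  leading term x_2: no divisor's leading term divides it; move 2*x_2 to the remainder.
  remainder -x_2**4 + x_2**3 - 2*x_2**2 + 2*x_2 ≠ 0; add g_4 = -x_2**4 + x_2**3 - 2*x_2**2 + 2*x_2 to the basis.

The other S-polynomials (S(f_2,g_3), S(f_1,g_4), S(f_2,g_4), S(g_3,g_4)) all reduce to 0 modulo the current basis, so we have a Gröbner basis.
Inter-reduce: drop elements whose leading term is divisible by another's, tail-reduce, and make monic.

G = {x_1 - 2*x_2**2 + x_2 + 1, x_2**4 - x_2**3 + 2*x_2**2 - 2*x_2}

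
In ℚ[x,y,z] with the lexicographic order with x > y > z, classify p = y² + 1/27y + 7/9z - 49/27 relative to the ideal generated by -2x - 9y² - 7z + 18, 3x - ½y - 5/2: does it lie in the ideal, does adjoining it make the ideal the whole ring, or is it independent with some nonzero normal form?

y² + 1/27y + 7/9z - 49/27 lies in I (it reduces to 0).

First compute the reduced Gröbner basis of I by Buchberger's algorithm.
f_1 = -2x - 9y² - 7z + 18, LT = x.
f_2 = 3x - ½y - 5/2, LT = x.

S(f_1,f_2): lcm = x. S = 9/2y² + ⅙y + 7/2z - 49/6.
  reduce S modulo (f_1, f_2):
  remainder 9/2y² + ⅙y + 7/2z - 49/6 ≠ 0; add h_3 = 9/2y² + ⅙y + 7/2z - 49/6 to the basis.

The other S-polynomials (S(f_1,h_3), S(f_2,h_3)) all reduce to 0 modulo the current basis, so we have a Gröbner basis.
Inter-reduce: drop elements whose leading term is divisible by another's, tail-reduce, and make monic.
Reduced Gröbner basis: {x - ⅙y - ⅚, y² + 1/27y + 7/9z - 49/27}.
Label its elements g_1 = x - ⅙y - ⅚, g_2 = y² + 1/27y + 7/9z - 49/27.

Reduce p = y² + 1/27y + 7/9z - 49/27 modulo G:
  leading term y²: subtract (1)·g_2 from y² + 1/27y + 7/9z - 49/27 → 0
  normal form = 0.
Since the normal form is 0, p ∈ I.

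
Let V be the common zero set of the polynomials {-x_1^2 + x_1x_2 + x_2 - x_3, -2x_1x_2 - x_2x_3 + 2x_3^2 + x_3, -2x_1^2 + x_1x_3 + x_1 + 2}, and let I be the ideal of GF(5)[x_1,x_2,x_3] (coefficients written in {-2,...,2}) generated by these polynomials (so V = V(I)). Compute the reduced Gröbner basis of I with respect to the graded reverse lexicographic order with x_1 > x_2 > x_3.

The reduced Gröbner basis is the canonical form of the ideal for this ordering.

f_1 = -x_1^2 + x_1x_2 + x_2 - x_3, LT = x_1^2.
f_2 = -2x_1x_2 - x_2x_3 + 2x_3^2 + x_3, LT = x_1x_2.
f_3 = -2x_1^2 + x_1x_3 + x_1 + 2, LT = x_1^2.

S(f_1,f_2): lcm = x_1^2x_2. S = -x_1x_2^2 + 2x_1x_2x_3 + x_1x_3^2 - x_2^2 - 2x_1x_3 + x_2x_3.
  reduce S modulo (f_1, f_2, f_3):
  remainder -2x_2^2x_3 + x_1x_3^2 - 2x_2x_3^2 + 2x_3^3 - x_2^2 - 2x_1x_3 - 2x_2x_3 + x_3^2 ≠ 0; add g_4 = -2x_2^2x_3 + x_1x_3^2 - 2x_2x_3^2 + 2x_3^3 - x_2^2 - 2x_1x_3 - 2x_2x_3 + x_3^2 to the basis.

S(f_1,f_3): lcm = x_1^2. S = -x_1x_2 - 2x_1x_3 - 2x_1 - x_2 + x_3 + 1.
  reduce S modulo (f_1, f_2, f_3, g_4):
  remainder -2x_1x_3 - 2x_2x_3 - x_3^2 - 2x_1 - x_2 - 2x_3 + 1 ≠ 0; add g_5 = -2x_1x_3 - 2x_2x_3 - x_3^2 - 2x_1 - x_2 - 2x_3 + 1 to the basis.

S(f_2,f_3): lcm = x_1^2x_2. S = x_1x_2x_3 - x_1x_3^2 - 2x_1x_2 + 2x_1x_3 + x_2.
  reduce S modulo (f_1, f_2, f_3, g_4, g_5):
  remainder -2x_2x_3^2 - x_3^3 + x_2x_3 - 2x_3^2 + 2x_1 + 2x_2 - 2x_3 - 1 ≠ 0; add g_6 = -2x_2x_3^2 - x_3^3 + x_2x_3 - 2x_3^2 + 2x_1 + 2x_2 - 2x_3 - 1 to the basis.

S(f_1,g_5): lcm = x_1^2x_3. S = -2x_1x_2x_3 + 2x_1x_3^2 - x_1^2 + 2x_1x_2 - x_1x_3 - x_2x_3 + x_3^2 - 2x_1.
  reduce S modulo (f_1, f_2, f_3, g_4, g_5, g_6):
  remainder -x_3^2 + 2x_2 - x_3 - 1 ≠ 0; add g_7 = -x_3^2 + 2x_2 - x_3 - 1 to the basis.

S(g_4,g_5): lcm = x_1x_2^2x_3. S = -x_2^3x_3 + 2x_1^2x_3^2 + x_1x_2x_3^2 + 2x_2^2x_3^2 - x_1x_3^3 + 2x_1x_2^2 + 2x_2^3 + x_1^2x_3 + x_1x_2x_3 - x_2^2x_3 + 2x_1x_3^2 - 2x_2^2.
  reduce S modulo (f_1, f_2, f_3, g_4, g_5, g_6, g_7):
  remainder -2x_2^2 - 2x_2x_3 + x_1 + x_2 ≠ 0; add g_8 = -2x_2^2 - 2x_2x_3 + x_1 + x_2 to the basis.

The other S-polynomials (S(f_1,g_4), S(f_2,g_4), S(f_3,g_4), S(f_2,g_5), S(f_3,g_5), S(f_1,g_6), S(f_2,g_6), S(f_3,g_6), S(g_4,g_6), S(g_5,g_6), S(f_1,g_7), S(f_2,g_7), S(f_3,g_7), S(g_4,g_7), S(g_5,g_7), S(g_6,g_7), S(f_1,g_8), S(f_2,g_8), S(f_3,g_8), S(g_4,g_8), S(g_5,g_8), S(g_6,g_8), S(g_7,g_8)) all reduce to 0 modulo the current basis, so we have a Gröbner basis.
Inter-reduce: drop elements whose leading term is divisible by another's, tail-reduce, and make monic.

G = {x_1^2 - 2x_2x_3 + 2x_2 - x_3 + 1, x_1x_2 - 2x_2x_3 - 2x_2 - 2x_3 + 1, x_2^2 + x_2x_3 + 2x_1 + 2x_2, x_1x_3 + x_2x_3 + x_1 - x_2 - 2x_3 - 1, x_3^2 - 2x_2 + x_3 + 1}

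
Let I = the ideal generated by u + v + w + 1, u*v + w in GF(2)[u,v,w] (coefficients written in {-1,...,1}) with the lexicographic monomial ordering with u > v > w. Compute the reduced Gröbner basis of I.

G = {u + v + w + 1, v**2 + v*w + v + w}

f_1 = u + v + w + 1, LT = u.
f_2 = u*v + w, LT = u*v.

S(f_1,f_2): lcm = u*v. S = v**2 + v*w + v + w.
  leading term v**2: no divisor's leading term divides it; move v**2 to the remainder.
  leading term v*w: no divisor's leading term divides it; move v*w to the remainder.
  leading term v: no divisor's leading term divides it; move v to the remainder.
  leading term w: no divisor's leading term divides it; move w to the remainder.
  remainder v**2 + v*w + v + w ≠ 0; add g_3 = v**2 + v*w + v + w to the basis.

The other S-polynomials (S(f_1,g_3), S(f_2,g_3)) all reduce to 0 modulo the current basis, so we have a Gröbner basis.
Inter-reduce: drop elements whose leading term is divisible by another's, tail-reduce, and make monic.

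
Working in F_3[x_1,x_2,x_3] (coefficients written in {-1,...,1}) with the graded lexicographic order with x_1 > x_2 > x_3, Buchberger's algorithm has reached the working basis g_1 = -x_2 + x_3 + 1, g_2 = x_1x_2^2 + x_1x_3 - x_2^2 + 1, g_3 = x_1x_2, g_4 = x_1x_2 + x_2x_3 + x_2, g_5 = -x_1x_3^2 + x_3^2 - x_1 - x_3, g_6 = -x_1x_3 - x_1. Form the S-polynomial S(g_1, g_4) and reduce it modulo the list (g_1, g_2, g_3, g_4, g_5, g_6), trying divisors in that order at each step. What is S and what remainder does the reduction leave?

lcm(LM(g_1), LM(g_4)) = x_1x_2.
S = (lcm/LT(g_1))·g_1 − (lcm/LT(g_4))·g_4 = -x_1x_3 - x_2x_3 - x_1 - x_2.
Reduce S modulo (g_1, g_2, g_3, g_4, g_5, g_6) in that order:
  leading term x_1x_3: subtract (1)·g_6 from -x_1x_3 - x_2x_3 - x_1 - x_2 → -x_2x_3 - x_2
  leading term x_2x_3: subtract (x_3)·g_1 from -x_2x_3 - x_2 → -x_3^2 - x_2 - x_3
  leading term x_3^2: no divisor's leading term divides it; move -x_3^2 to the remainder.
  leading term x_2: subtract (1)·g_1 from -x_2 - x_3 → x_3 - 1
  leading term x_3: no divisor's leading term divides it; move x_3 to the remainder.
  leading term 1: no divisor's leading term divides it; move -1 to the remainder.
The remainder -x_3^2 + x_3 - 1 is nonzero, so it would be added as the next basis element.

S(g_1, g_4) = -x_1x_3 - x_2x_3 - x_1 - x_2; remainder on division = -x_3^2 + x_3 - 1.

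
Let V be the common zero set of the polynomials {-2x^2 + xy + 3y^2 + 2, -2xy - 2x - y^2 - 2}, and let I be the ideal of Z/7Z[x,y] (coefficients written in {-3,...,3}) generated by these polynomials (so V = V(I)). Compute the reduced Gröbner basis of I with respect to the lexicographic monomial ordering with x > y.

f_1 = -2x^2 + xy + 3y^2 + 2, LT = x^2.
f_2 = -2xy - 2x - y^2 - 2, LT = xy.

S(f_1,f_2): lcm = x^2y. S = -x^2 - xy^2 - x + 2y^3 - y.
  leading term x^2: subtract (-3)·f_1 from -x^2 - xy^2 - x + 2y^3 - y → -xy^2 + 3xy - x + 2y^3 + 2y^2 - y - 1
  leading term xy^2: subtract (-3y)·f_2 from -xy^2 + 3xy - x + 2y^3 + 2y^2 - y - 1 → -3xy - x - y^3 + 2y^2 - 1
  leading term xy: subtract (-2)·f_2 from -3xy - x - y^3 + 2y^2 - 1 → 2x - y^3 + 2
  leading term x: no divisor's leading term divides it; move 2x to the remainder.
  leading term y^3: no divisor's leading term divides it; move -y^3 to the remainder.
  leading term 1: no divisor's leading term divides it; move 2 to the remainder.
  remainder 2x - y^3 + 2 ≠ 0; add g_3 = 2x - y^3 + 2 to the basis.

S(f_1,g_3): lcm = x^2. S = -3xy^3 + 3xy - x + 2y^2 - 1.
  leading term xy^3: subtract (-2y^2)·f_2 from -3xy^3 + 3xy - x + 2y^2 - 1 → 3xy^2 + 3xy - x - 2y^4 - 2y^2 - 1
  leading term xy^2: subtract (2y)·f_2 from 3xy^2 + 3xy - x - 2y^4 - 2y^2 - 1 → -x - 2y^4 + 2y^3 - 2y^2 - 3y - 1
  leading term x: subtract (3)·g_3 from -x - 2y^4 + 2y^3 - 2y^2 - 3y - 1 → -2y^4 - 2y^3 - 2y^2 - 3y
  leading term y^4: no divisor's leading term divides it; move -2y^4 to the remainder.
  leading term y^3: no divisor's leading term divides it; move -2y^3 to the remainder.
  leading term y^2: no divisor's leading term divides it; move -2y^2 to the remainder.
  leading term y: no divisor's leading term divides it; move -3y to the remainder.
  remainder -2y^4 - 2y^3 - 2y^2 - 3y ≠ 0; add g_4 = -2y^4 - 2y^3 - 2y^2 - 3y to the basis.

The other S-polynomials (S(f_2,g_3), S(f_1,g_4), S(f_2,g_4), S(g_3,g_4)) all reduce to 0 modulo the current basis, so we have a Gröbner basis.
Inter-reduce: drop elements whose leading term is divisible by another's, tail-reduce, and make monic.

G = {x + 3y^3 + 1, y^4 + y^3 + y^2 - 2y}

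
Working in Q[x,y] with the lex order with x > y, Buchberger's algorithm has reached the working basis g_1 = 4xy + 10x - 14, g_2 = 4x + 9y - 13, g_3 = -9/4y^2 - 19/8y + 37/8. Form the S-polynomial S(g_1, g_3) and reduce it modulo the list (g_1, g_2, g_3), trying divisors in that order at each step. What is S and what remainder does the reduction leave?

lcm(LM(g_1), LM(g_3)) = xy^2.
S = (lcm/LT(g_1))·g_1 − (lcm/LT(g_3))·g_3 = 13/9xy + 37/18x - 7/2y.
Reduce S modulo (g_1, g_2, g_3) in that order:
  leading term xy: subtract (13/36)·g_1 from 13/9xy + 37/18x - 7/2y → -14/9x - 7/2y + 91/18
  leading term x: subtract (-7/18)·g_2 from -14/9x - 7/2y + 91/18 → 0
The remainder is 0, so this S-polynomial contributes no new basis element.

S(g_1, g_3) = 13/9xy + 37/18x - 7/2y; remainder on division = 0.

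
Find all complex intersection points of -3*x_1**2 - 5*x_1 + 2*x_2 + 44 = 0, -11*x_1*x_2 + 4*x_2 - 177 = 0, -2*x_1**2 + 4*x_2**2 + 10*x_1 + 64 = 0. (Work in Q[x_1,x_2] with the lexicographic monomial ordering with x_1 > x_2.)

{(-5, 3)}

Compute a lex Gröbner basis by Buchberger's algorithm.
f_1 = -3*x_1**2 - 5*x_1 + 2*x_2 + 44, LT = x_1**2.
f_2 = -11*x_1*x_2 + 4*x_2 - 177, LT = x_1*x_2.
f_3 = -2*x_1**2 + 10*x_1 + 4*x_2**2 + 64, LT = x_1**2.

S(f_1,f_2): lcm = x_1**2*x_2. S = 67/33*x_1*x_2 - 177/11*x_1 - 2/3*x_2**2 - 44/3*x_2.
  leading term x_1*x_2: subtract (-67/363)·f_2 from 67/33*x_1*x_2 - 177/11*x_1 - 2/3*x_2**2 - 44/3*x_2 → -177/11*x_1 - 2/3*x_2**2 - 5056/363*x_2 - 3953/121
  leading term x_1: no divisor's leading term divides it; move -177/11*x_1 to the remainder.
  leading term x_2**2: no divisor's leading term divides it; move -2/3*x_2**2 to the remainder.
  leading term x_2: no divisor's leading term divides it; move -5056/363*x_2 to the remainder.
  leading term 1: no divisor's leading term divides it; move -3953/121 to the remainder.
  remainder -177/11*x_1 - 2/3*x_2**2 - 5056/363*x_2 - 3953/121 ≠ 0; add h_4 = -177/11*x_1 - 2/3*x_2**2 - 5056/363*x_2 - 3953/121 to the basis.

S(f_1,f_3): lcm = x_1**2. S = 20/3*x_1 + 2*x_2**2 - 2/3*x_2 + 52/3.
  leading term x_1: subtract (-220/531)·h_4 from 20/3*x_1 + 2*x_2**2 - 2/3*x_2 + 52/3 → 2746/1593*x_2**2 - 112802/17523*x_2 + 376/99
  leading term x_2**2: no divisor's leading term divides it; move 2746/1593*x_2**2 to the remainder.
  leading term x_2: no divisor's leading term divides it; move -112802/17523*x_2 to the remainder.
  leading term 1: no divisor's leading term divides it; move 376/99 to the remainder.
  remainder 2746/1593*x_2**2 - 112802/17523*x_2 + 376/99 ≠ 0; add h_5 = 2746/1593*x_2**2 - 112802/17523*x_2 + 376/99 to the basis.

S(f_2,f_3): lcm = x_1**2*x_2. S = 51/11*x_1*x_2 + 177/11*x_1 + 2*x_2**3 + 32*x_2.
  leading term x_1*x_2: subtract (-51/121)·f_2 from 51/11*x_1*x_2 + 177/11*x_1 + 2*x_2**3 + 32*x_2 → 177/11*x_1 + 2*x_2**3 + 4076/121*x_2 - 9027/121
  leading term x_1: subtract (-1)·h_4 from 177/11*x_1 + 2*x_2**3 + 4076/121*x_2 - 9027/121 → 2*x_2**3 - 2/3*x_2**2 + 652/33*x_2 - 1180/11
  leading term x_2**3: subtract (1593/1373*x_2)·h_5 from 2*x_2**3 - 2/3*x_2**2 + 652/33*x_2 - 1180/11 → 308200/45309*x_2**2 + 695540/45309*x_2 - 1180/11
  leading term x_2**2: subtract (81827100/20736419)·h_5 from 308200/45309*x_2**2 + 695540/45309*x_2 - 1180/11 → 9295842940/228100609*x_2 - 27887528820/228100609
  leading term x_2: no divisor's leading term divides it; move 9295842940/228100609*x_2 to the remainder.
  leading term 1: no divisor's leading term divides it; move -27887528820/228100609 to the remainder.
  remainder 9295842940/228100609*x_2 - 27887528820/228100609 ≠ 0; add h_6 = 9295842940/228100609*x_2 - 27887528820/228100609 to the basis.

The other S-polynomials (S(f_1,h_4), S(f_2,h_4), S(f_3,h_4), S(f_1,h_5), S(f_2,h_5), S(f_3,h_5), S(h_4,h_5), S(f_1,h_6), S(f_2,h_6), S(f_3,h_6), S(h_4,h_6), S(h_5,h_6)) all reduce to 0 modulo the current basis, so we have a Gröbner basis.
Inter-reduce: drop elements whose leading term is divisible by another's, tail-reduce, and make monic.
Reduced Gröbner basis: {x_1 + 5, x_2 - 3}.

A lex Gröbner basis eliminates variables successively. Here x_2 - 3 depends only on x_2, with roots {3}; lifting each root through the earlier basis elements recovers the full solutions.
  x_2 = 3: the earlier basis element becomes x_1 + 5 = 0, giving x_1 = -5 — point (-5, 3).
Substituting each solution back into the original system confirms all equations vanish.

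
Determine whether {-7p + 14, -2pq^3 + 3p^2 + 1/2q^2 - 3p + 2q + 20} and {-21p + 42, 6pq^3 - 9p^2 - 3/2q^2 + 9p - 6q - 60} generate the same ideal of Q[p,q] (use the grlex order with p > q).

Yes, the ideals are equal.

For a fixed monomial order, each ideal has a unique reduced Gröbner basis; comparing bases decides equality.
Buchberger on the first generating set:
f_1 = -7p + 14, LT = p.
f_2 = -2pq^3 + 3p^2 + 1/2q^2 - 3p + 2q + 20, LT = pq^3.

S(f_1,f_2): lcm = pq^3. S = -2q^3 + 3/2p^2 + 1/4q^2 - 3/2p + q + 10.
  leading term q^3: no divisor's leading term divides it; move -2q^3 to the remainder.
  leading term p^2: subtract (-3/14p)·f_1 from 3/2p^2 + 1/4q^2 - 3/2p + q + 10 → 1/4q^2 + 3/2p + q + 10
  leading term q^2: no divisor's leading term divides it; move 1/4q^2 to the remainder.
  leading term p: subtract (-3/14)·f_1 from 3/2p + q + 10 → q + 13
  leading term q: no divisor's leading term divides it; move q to the remainder.
  leading term 1: no divisor's leading term divides it; move 13 to the remainder.
  remainder -2q^3 + 1/4q^2 + q + 13 ≠ 0; add g_3 = -2q^3 + 1/4q^2 + q + 13 to the basis.

The other S-polynomials (S(f_1,g_3), S(f_2,g_3)) all reduce to 0 modulo the current basis, so we have a Gröbner basis.
Inter-reduce: drop elements whose leading term is divisible by another's, tail-reduce, and make monic.
Reduced Gröbner basis: {q^3 - 1/8q^2 - 1/2q - 13/2, p - 2}.

Buchberger on the second generating set:
h_1 = -21p + 42, LT = p.
h_2 = 6pq^3 - 9p^2 - 3/2q^2 + 9p - 6q - 60, LT = pq^3.

S(h_1,h_2): lcm = pq^3. S = -2q^3 + 3/2p^2 + 1/4q^2 - 3/2p + q + 10.
  leading term q^3: no divisor's leading term divides it; move -2q^3 to the remainder.
  leading term p^2: subtract (-1/14p)·h_1 from 3/2p^2 + 1/4q^2 - 3/2p + q + 10 → 1/4q^2 + 3/2p + q + 10
  leading term q^2: no divisor's leading term divides it; move 1/4q^2 to the remainder.
  leading term p: subtract (-1/14)·h_1 from 3/2p + q + 10 → q + 13
  leading term q: no divisor's leading term divides it; move q to the remainder.
  leading term 1: no divisor's leading term divides it; move 13 to the remainder.
  remainder -2q^3 + 1/4q^2 + q + 13 ≠ 0; add k_3 = -2q^3 + 1/4q^2 + q + 13 to the basis.

The other S-polynomials (S(h_1,k_3), S(h_2,k_3)) all reduce to 0 modulo the current basis, so we have a Gröbner basis.
Inter-reduce: drop elements whose leading term is divisible by another's, tail-reduce, and make monic.
Reduced Gröbner basis: {q^3 - 1/8q^2 - 1/2q - 13/2, p - 2}.

Same reduced basis, so the two generating sets span the same ideal.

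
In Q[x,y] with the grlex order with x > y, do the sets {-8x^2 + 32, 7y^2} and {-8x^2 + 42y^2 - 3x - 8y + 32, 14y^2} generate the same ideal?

Equality of ideals is decidable: compute both reduced Gröbner bases (unique for the ordering) and check whether they agree.
Buchberger on the first generating set:
f_1 = -8x^2 + 32, LT = x^2.
f_2 = 7y^2, LT = y^2.

The S-polynomials (S(f_1,f_2)) all reduce to 0 modulo the current basis, so we have a Gröbner basis.
Inter-reduce: drop elements whose leading term is divisible by another's, tail-reduce, and make monic.
Reduced Gröbner basis: {x^2 - 4, y^2}.

Buchberger on the second generating set:
h_1 = -8x^2 + 42y^2 - 3x - 8y + 32, LT = x^2.
h_2 = 14y^2, LT = y^2.

The S-polynomials (S(h_1,h_2)) all reduce to 0 modulo the current basis, so we have a Gröbner basis.
Inter-reduce: drop elements whose leading term is divisible by another's, tail-reduce, and make monic.
Reduced Gröbner basis: {x^2 + 3/8x + y - 4, y^2}.

Since the reduced bases disagree, the two ideals are not the same.

No, the ideals differ.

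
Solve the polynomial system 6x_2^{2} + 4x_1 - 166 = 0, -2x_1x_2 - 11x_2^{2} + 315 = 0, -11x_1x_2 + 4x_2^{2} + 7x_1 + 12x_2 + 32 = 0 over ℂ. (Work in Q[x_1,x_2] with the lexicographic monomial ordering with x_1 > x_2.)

Compute a lex Gröbner basis by Buchberger's algorithm.
f_1 = 4x_1 + 6x_2^{2} - 166, LT = x_1.
f_2 = -2x_1x_2 - 11x_2^{2} + 315, LT = x_1x_2.
f_3 = -11x_1x_2 + 7x_1 + 4x_2^{2} + 12x_2 + 32, LT = x_1x_2.

S(f_1,f_2): lcm = x_1x_2. S = \tfrac{3}{2}x_2^{3} - \tfrac{11}{2}x_2^{2} - \tfrac{83}{2}x_2 + \tfrac{315}{2}.
  leading term x_2^{3}: no divisor's leading term divides it; move \tfrac{3}{2}x_2^{3} to the remainder.
  leading term x_2^{2}: no divisor's leading term divides it; move -\tfrac{11}{2}x_2^{2} to the remainder.
  leading term x_2: no divisor's leading term divides it; move -\tfrac{83}{2}x_2 to the remainder.
  leading term 1: no divisor's leading term divides it; move \tfrac{315}{2} to the remainder.
  remainder \tfrac{3}{2}x_2^{3} - \tfrac{11}{2}x_2^{2} - \tfrac{83}{2}x_2 + \tfrac{315}{2} ≠ 0; add h_4 = \tfrac{3}{2}x_2^{3} - \tfrac{11}{2}x_2^{2} - \tfrac{83}{2}x_2 + \tfrac{315}{2} to the basis.

S(f_1,f_3): lcm = x_1x_2. S = \tfrac{7}{11}x_1 + \tfrac{3}{2}x_2^{3} + \tfrac{4}{11}x_2^{2} - \tfrac{889}{22}x_2 + \tfrac{32}{11}.
  leading term x_1: subtract (\tfrac{7}{44})·f_1 from \tfrac{7}{11}x_1 + \tfrac{3}{2}x_2^{3} + \tfrac{4}{11}x_2^{2} - \tfrac{889}{22}x_2 + \tfrac{32}{11} → \tfrac{3}{2}x_2^{3} - \tfrac{13}{22}x_2^{2} - \tfrac{889}{22}x_2 + \tfrac{645}{22}
  leading term x_2^{3}: subtract (1)·h_4 from \tfrac{3}{2}x_2^{3} - \tfrac{13}{22}x_2^{2} - \tfrac{889}{22}x_2 + \tfrac{645}{22} → \tfrac{54}{11}x_2^{2} + \tfrac{12}{11}x_2 - \tfrac{1410}{11}
  leading term x_2^{2}: no divisor's leading term divides it; move \tfrac{54}{11}x_2^{2} to the remainder.
  leading term x_2: no divisor's leading term divides it; move \tfrac{12}{11}x_2 to the remainder.
  leading term 1: no divisor's leading term divides it; move -\tfrac{1410}{11} to the remainder.
  remainder \tfrac{54}{11}x_2^{2} + \tfrac{12}{11}x_2 - \tfrac{1410}{11} ≠ 0; add h_5 = \tfrac{54}{11}x_2^{2} + \tfrac{12}{11}x_2 - \tfrac{1410}{11} to the basis.

S(f_3,h_4): lcm = x_1x_2^{3}. S = \tfrac{100}{33}x_1x_2^{2} + \tfrac{83}{3}x_1x_2 - 105x_1 - \tfrac{4}{11}x_2^{4} - \tfrac{12}{11}x_2^{3} - \tfrac{32}{11}x_2^{2}.
  leading term x_1x_2^{2}: subtract (\tfrac{25}{33}x_2^{2})·f_1 from \tfrac{100}{33}x_1x_2^{2} + \tfrac{83}{3}x_1x_2 - 105x_1 - \tfrac{4}{11}x_2^{4} - \tfrac{12}{11}x_2^{3} - \tfrac{32}{11}x_2^{2} → \tfrac{83}{3}x_1x_2 - 105x_1 - \tfrac{54}{11}x_2^{4} - \tfrac{12}{11}x_2^{3} + \tfrac{4054}{33}x_2^{2}
  leading term x_1x_2: subtract (\tfrac{83}{12}x_2)·f_1 from \tfrac{83}{3}x_1x_2 - 105x_1 - \tfrac{54}{11}x_2^{4} - \tfrac{12}{11}x_2^{3} + \tfrac{4054}{33}x_2^{2} → -105x_1 - \tfrac{54}{11}x_2^{4} - \tfrac{937}{22}x_2^{3} + \tfrac{4054}{33}x_2^{2} + \tfrac{6889}{6}x_2
  leading term x_1: subtract (-\tfrac{105}{4})·f_1 from -105x_1 - \tfrac{54}{11}x_2^{4} - \tfrac{937}{22}x_2^{3} + \tfrac{4054}{33}x_2^{2} + \tfrac{6889}{6}x_2 → -\tfrac{54}{11}x_2^{4} - \tfrac{937}{22}x_2^{3} + \tfrac{18503}{66}x_2^{2} + \tfrac{6889}{6}x_2 - \tfrac{8715}{2}
  leading term x_2^{4}: subtract (-\tfrac{36}{11}x_2)·h_4 from -\tfrac{54}{11}x_2^{4} - \tfrac{937}{22}x_2^{3} + \tfrac{18503}{66}x_2^{2} + \tfrac{6889}{6}x_2 - \tfrac{8715}{2} → -\tfrac{1333}{22}x_2^{3} + \tfrac{9539}{66}x_2^{2} + \tfrac{109799}{66}x_2 - \tfrac{8715}{2}
  leading term x_2^{3}: subtract (-\tfrac{1333}{33})·h_4 from -\tfrac{1333}{22}x_2^{3} + \tfrac{9539}{66}x_2^{2} + \tfrac{109799}{66}x_2 - \tfrac{8715}{2} → -\tfrac{854}{11}x_2^{2} - \tfrac{140}{11}x_2 + \tfrac{22050}{11}
  leading term x_2^{2}: subtract (-\tfrac{427}{27})·h_5 from -\tfrac{854}{11}x_2^{2} - \tfrac{140}{11}x_2 + \tfrac{22050}{11} → \tfrac{448}{99}x_2 - \tfrac{2240}{99}
  leading term x_2: no divisor's leading term divides it; move \tfrac{448}{99}x_2 to the remainder.
  leading term 1: no divisor's leading term divides it; move -\tfrac{2240}{99} to the remainder.
  remainder \tfrac{448}{99}x_2 - \tfrac{2240}{99} ≠ 0; add h_6 = \tfrac{448}{99}x_2 - \tfrac{2240}{99} to the basis.

The other S-polynomials (S(f_2,f_3), S(f_1,h_4), S(f_2,h_4), S(f_1,h_5), S(f_2,h_5), S(f_3,h_5), S(h_4,h_5), S(f_1,h_6), S(f_2,h_6), S(f_3,h_6), S(h_4,h_6), S(h_5,h_6)) all reduce to 0 modulo the current basis, so we have a Gröbner basis.
Inter-reduce: drop elements whose leading term is divisible by another's, tail-reduce, and make monic.
Reduced Gröbner basis: {x_1 - 4, x_2 - 5}.

Since the basis is lex-ordered, x_2 - 5 is univariate in x_2. Its roots are {5}. Back-substituting each root into the other basis elements fixes the other coordinates.
  x_2 = 5: the earlier basis element becomes x_1 - 4 = 0, giving x_1 = 4 — point (4, 5).
Each listed point satisfies every original equation (direct substitution).
A lex Gröbner basis triangularizes the system, enabling back-substitution.

{(4, 5)}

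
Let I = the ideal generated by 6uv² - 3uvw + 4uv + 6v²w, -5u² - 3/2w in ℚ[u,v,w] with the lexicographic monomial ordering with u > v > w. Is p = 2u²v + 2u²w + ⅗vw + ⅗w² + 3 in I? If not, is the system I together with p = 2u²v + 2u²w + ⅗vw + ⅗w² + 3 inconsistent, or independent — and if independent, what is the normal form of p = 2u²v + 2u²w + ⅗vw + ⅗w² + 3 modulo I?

Adjoining 2u²v + 2u²w + ⅗vw + ⅗w² + 3 makes the ideal the whole ring: the system is inconsistent.

First compute the reduced Gröbner basis of I by Buchberger's algorithm.
f_1 = 6uv² - 3uvw + 4uv + 6v²w, LT = uv².
f_2 = -5u² - 3/2w, LT = u².

S(f_1,f_2): lcm = u²v². S = -½u²vw + ⅔u²v + uv²w - 3/10v²w.
  reduce S modulo (f_1, f_2):
  remainder ½uvw² - ⅔uvw - v²w² - 3/10v²w + 3/20vw² - ⅕vw ≠ 0; add h_3 = ½uvw² - ⅔uvw - v²w² - 3/10v²w + 3/20vw² - ⅕vw to the basis.

S(f_1,h_3): lcm = uv²w². S = 4/3uv²w - ½uvw³ + ⅔uvw² + 2v³w² + ⅗v³w + v²w³ - 3/10v²w² + ⅖v²w.
  reduce S modulo (f_1, f_2, h_3):
  remainder 2v³w² + ⅗v³w - ⅗v²w² + ⅘v²w + 3/20vw³ - ⅖vw² + 4/15vw ≠ 0; add h_4 = 2v³w² + ⅗v³w - ⅗v²w² + ⅘v²w + 3/20vw³ - ⅖vw² + 4/15vw to the basis.

The other S-polynomials (S(f_2,h_3), S(f_1,h_4), S(f_2,h_4), S(h_3,h_4)) all reduce to 0 modulo the current basis, so we have a Gröbner basis.
Inter-reduce: drop elements whose leading term is divisible by another's, tail-reduce, and make monic.
Reduced Gröbner basis: {u² + 3/10w, uv² - ½uvw + ⅔uv + v²w, uvw² - 4/3uvw - 2v²w² - ⅗v²w + 3/10vw² - ⅖vw, v³w² + 3/10v³w - 3/10v²w² + ⅖v²w + 3/40vw³ - ⅕vw² + 2/15vw}.
Label its elements g_1 = u² + 3/10w, g_2 = uv² - ½uvw + ⅔uv + v²w, g_3 = uvw² - 4/3uvw - 2v²w² - ⅗v²w + 3/10vw² - ⅖vw, g_4 = v³w² + 3/10v³w - 3/10v²w² + ⅖v²w + 3/40vw³ - ⅕vw² + 2/15vw.

Reduce p = 2u²v + 2u²w + ⅗vw + ⅗w² + 3 modulo G:
  leading term u²v: subtract (2v)·g_1 from 2u²v + 2u²w + ⅗vw + ⅗w² + 3 → 2u²w + ⅗w² + 3
  leading term u²w: subtract (2w)·g_1 from 2u²w + ⅗w² + 3 → 3
  leading term 1: no divisor's leading term divides it; move 3 to the remainder.
  normal form = 3.
The normal form is nonzero, so p ∉ I. Since p minus its normal form lies in I, I + (p) = I + (r) where r = 3; decide whether this ideal is the whole ring.
Here r = 3 is a nonzero constant, hence a unit: 1 ∈ I + (p), the Gröbner basis of I + (p) is {1}, and the enlarged system has no common solution — adjoining p is inconsistent.

The remainder on division by a Gröbner basis is unique — it is the normal form.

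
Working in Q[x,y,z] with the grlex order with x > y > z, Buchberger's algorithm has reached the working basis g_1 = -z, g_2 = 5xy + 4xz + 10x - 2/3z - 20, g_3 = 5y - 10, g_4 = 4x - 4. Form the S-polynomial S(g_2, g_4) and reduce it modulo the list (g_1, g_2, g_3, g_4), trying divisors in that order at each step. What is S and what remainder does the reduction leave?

lcm(LM(g_2), LM(g_4)) = xy.
S = (lcm/LT(g_2))·g_2 − (lcm/LT(g_4))·g_4 = 4/5xz + 2x + y - 2/15z - 4.
Reduce S modulo (g_1, g_2, g_3, g_4) in that order:
  leading term xz: subtract (-4/5x)·g_1 from 4/5xz + 2x + y - 2/15z - 4 → 2x + y - 2/15z - 4
  leading term x: subtract (1/2)·g_4 from 2x + y - 2/15z - 4 → y - 2/15z - 2
  leading term y: subtract (1/5)·g_3 from y - 2/15z - 2 → -2/15z
  leading term z: subtract (2/15)·g_1 from -2/15z → 0
The remainder is 0, so this S-polynomial contributes no new basis element.

S(g_2, g_4) = 4/5xz + 2x + y - 2/15z - 4; remainder on division = 0.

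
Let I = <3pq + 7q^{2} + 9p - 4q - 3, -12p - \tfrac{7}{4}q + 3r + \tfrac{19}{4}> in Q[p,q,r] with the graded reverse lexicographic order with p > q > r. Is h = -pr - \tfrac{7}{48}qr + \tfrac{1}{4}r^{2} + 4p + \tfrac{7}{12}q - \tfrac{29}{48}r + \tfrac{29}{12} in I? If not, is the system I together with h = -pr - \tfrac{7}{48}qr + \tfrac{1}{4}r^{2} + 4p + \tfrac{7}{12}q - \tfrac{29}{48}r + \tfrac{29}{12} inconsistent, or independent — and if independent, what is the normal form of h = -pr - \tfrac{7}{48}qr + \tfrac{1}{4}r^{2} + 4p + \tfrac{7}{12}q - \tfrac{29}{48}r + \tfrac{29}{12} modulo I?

First compute the reduced Gröbner basis of I by Buchberger's algorithm.
f_1 = 3pq + 7q^{2} + 9p - 4q - 3, LT = pq.
f_2 = -12p - \tfrac{7}{4}q + 3r + \tfrac{19}{4}, LT = p.

S(f_1,f_2): lcm = pq. S = \tfrac{35}{16}q^{2} + \tfrac{1}{4}qr + 3p - \tfrac{15}{16}q - 1.
  leading term q^{2}: no divisor's leading term divides it; move \tfrac{35}{16}q^{2} to the remainder.
  leading term qr: no divisor's leading term divides it; move \tfrac{1}{4}qr to the remainder.
  leading term p: subtract (-\tfrac{1}{4})·f_2 from 3p - \tfrac{15}{16}q - 1 → -\tfrac{11}{8}q + \tfrac{3}{4}r + \tfrac{3}{16}
  leading term q: no divisor's leading term divides it; move -\tfrac{11}{8}q to the remainder.
  leading term r: no divisor's leading term divides it; move \tfrac{3}{4}r to the remainder.
  leading term 1: no divisor's leading term divides it; move \tfrac{3}{16} to the remainder.
  remainder \tfrac{35}{16}q^{2} + \tfrac{1}{4}qr - \tfrac{11}{8}q + \tfrac{3}{4}r + \tfrac{3}{16} ≠ 0; add k_3 = \tfrac{35}{16}q^{2} + \tfrac{1}{4}qr - \tfrac{11}{8}q + \tfrac{3}{4}r + \tfrac{3}{16} to the basis.

The other S-polynomials (S(f_1,k_3), S(f_2,k_3)) all reduce to 0 modulo the current basis, so we have a Gröbner basis.
Inter-reduce: drop elements whose leading term is divisible by another's, tail-reduce, and make monic.
Reduced Gröbner basis: {q^{2} + \tfrac{4}{35}qr - \tfrac{22}{35}q + \tfrac{12}{35}r + \tfrac{3}{35}, p + \tfrac{7}{48}q - \tfrac{1}{4}r - \tfrac{19}{48}}.
Label its elements g_1 = q^{2} + \tfrac{4}{35}qr - \tfrac{22}{35}q + \tfrac{12}{35}r + \tfrac{3}{35}, g_2 = p + \tfrac{7}{48}q - \tfrac{1}{4}r - \tfrac{19}{48}.

Reduce h = -pr - \tfrac{7}{48}qr + \tfrac{1}{4}r^{2} + 4p + \tfrac{7}{12}q - \tfrac{29}{48}r + \tfrac{29}{12} modulo G:
  leading term pr: subtract (-r)·g_2 from -pr - \tfrac{7}{48}qr + \tfrac{1}{4}r^{2} + 4p + \tfrac{7}{12}q - \tfrac{29}{48}r + \tfrac{29}{12} → 4p + \tfrac{7}{12}q - r + \tfrac{29}{12}
  leading term p: subtract (4)·g_2 from 4p + \tfrac{7}{12}q - r + \tfrac{29}{12} → 4
  leading term 1: no divisor's leading term divides it; move 4 to the remainder.
  normal form = 4.
The normal form is nonzero, so h ∉ I. Since h minus its normal form lies in I, I + (h) = I + (n) where n = 4; decide whether this ideal is the whole ring.
Here n = 4 is a nonzero constant, hence a unit: 1 ∈ I + (h), the Gröbner basis of I + (h) is {1}, and the enlarged system has no common solution — adjoining h is inconsistent.

Adjoining -pr - \tfrac{7}{48}qr + \tfrac{1}{4}r^{2} + 4p + \tfrac{7}{12}q - \tfrac{29}{48}r + \tfrac{29}{12} makes the ideal the whole ring: the system is inconsistent.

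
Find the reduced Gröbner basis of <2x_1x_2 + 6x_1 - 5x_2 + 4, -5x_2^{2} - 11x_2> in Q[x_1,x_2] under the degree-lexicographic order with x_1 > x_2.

f_1 = 2x_1x_2 + 6x_1 - 5x_2 + 4, LT = x_1x_2.
f_2 = -5x_2^{2} - 11x_2, LT = x_2^{2}.

S(f_1,f_2): lcm = x_1x_2^{2}. S = \tfrac{4}{5}x_1x_2 - \tfrac{5}{2}x_2^{2} + 2x_2.
  leading term x_1x_2: subtract (\tfrac{2}{5})·f_1 from \tfrac{4}{5}x_1x_2 - \tfrac{5}{2}x_2^{2} + 2x_2 → -\tfrac{5}{2}x_2^{2} - \tfrac{12}{5}x_1 + 4x_2 - \tfrac{8}{5}
  leading term x_2^{2}: subtract (\tfrac{1}{2})·f_2 from -\tfrac{5}{2}x_2^{2} - \tfrac{12}{5}x_1 + 4x_2 - \tfrac{8}{5} → -\tfrac{12}{5}x_1 + \tfrac{19}{2}x_2 - \tfrac{8}{5}
  leading term x_1: no divisor's leading term divides it; move -\tfrac{12}{5}x_1 to the remainder.
  leading term x_2: no divisor's leading term divides it; move \tfrac{19}{2}x_2 to the remainder.
  leading term 1: no divisor's leading term divides it; move -\tfrac{8}{5} to the remainder.
  remainder -\tfrac{12}{5}x_1 + \tfrac{19}{2}x_2 - \tfrac{8}{5} ≠ 0; add g_3 = -\tfrac{12}{5}x_1 + \tfrac{19}{2}x_2 - \tfrac{8}{5} to the basis.

S(f_1,g_3): lcm = x_1x_2. S = \tfrac{95}{24}x_2^{2} + 3x_1 - \tfrac{19}{6}x_2 + 2.
  leading term x_2^{2}: subtract (-\tfrac{19}{24})·f_2 from \tfrac{95}{24}x_2^{2} + 3x_1 - \tfrac{19}{6}x_2 + 2 → 3x_1 - \tfrac{95}{8}x_2 + 2
  leading term x_1: subtract (-\tfrac{5}{4})·g_3 from 3x_1 - \tfrac{95}{8}x_2 + 2 → 0
  remainder 0.

S(f_2,g_3): leading monomials are coprime, so the S-polynomial reduces to 0 (Buchberger's first criterion).
Every S-polynomial of the final basis reduces to 0, so we have a Gröbner basis.
Inter-reduce: drop elements whose leading term is divisible by another's, tail-reduce, and make monic.

G = {x_2^{2} + \tfrac{11}{5}x_2, x_1 - \tfrac{95}{24}x_2 + \tfrac{2}{3}}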